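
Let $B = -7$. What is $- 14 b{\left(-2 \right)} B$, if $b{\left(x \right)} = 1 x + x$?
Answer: $-392$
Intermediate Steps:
$b{\left(x \right)} = 2 x$ ($b{\left(x \right)} = x + x = 2 x$)
$- 14 b{\left(-2 \right)} B = - 14 \cdot 2 \left(-2\right) \left(-7\right) = \left(-14\right) \left(-4\right) \left(-7\right) = 56 \left(-7\right) = -392$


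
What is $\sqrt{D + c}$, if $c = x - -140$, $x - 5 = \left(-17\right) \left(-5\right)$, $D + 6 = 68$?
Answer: $2 \sqrt{73} \approx 17.088$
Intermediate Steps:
$D = 62$ ($D = -6 + 68 = 62$)
$x = 90$ ($x = 5 - -85 = 5 + 85 = 90$)
$c = 230$ ($c = 90 - -140 = 90 + 140 = 230$)
$\sqrt{D + c} = \sqrt{62 + 230} = \sqrt{292} = 2 \sqrt{73}$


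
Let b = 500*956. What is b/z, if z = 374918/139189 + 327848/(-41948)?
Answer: -87215583819250/934555469 ≈ -93323.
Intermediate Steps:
z = -7476443752/1459675043 (z = 374918*(1/139189) + 327848*(-1/41948) = 374918/139189 - 81962/10487 = -7476443752/1459675043 ≈ -5.1220)
b = 478000
b/z = 478000/(-7476443752/1459675043) = 478000*(-1459675043/7476443752) = -87215583819250/934555469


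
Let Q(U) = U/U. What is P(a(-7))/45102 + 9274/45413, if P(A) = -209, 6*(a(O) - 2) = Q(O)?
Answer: 408784631/2048217126 ≈ 0.19958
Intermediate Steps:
Q(U) = 1
a(O) = 13/6 (a(O) = 2 + (⅙)*1 = 2 + ⅙ = 13/6)
P(a(-7))/45102 + 9274/45413 = -209/45102 + 9274/45413 = 408784631/2048217126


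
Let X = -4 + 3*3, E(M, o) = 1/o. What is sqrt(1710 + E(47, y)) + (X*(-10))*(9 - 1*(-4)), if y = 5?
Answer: -650 + sqrt(42755)/5 ≈ -608.65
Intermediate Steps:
X = 5 (X = -4 + 9 = 5)
sqrt(1710 + E(47, y)) + (X*(-10))*(9 - 1*(-4)) = sqrt(1710 + 1/5) + (5*(-10))*(9 - 1*(-4)) = sqrt(1710 + 1/5) - 50*(9 + 4) = sqrt(8551/5) - 50*13 = sqrt(42755)/5 - 650 = -650 + sqrt(42755)/5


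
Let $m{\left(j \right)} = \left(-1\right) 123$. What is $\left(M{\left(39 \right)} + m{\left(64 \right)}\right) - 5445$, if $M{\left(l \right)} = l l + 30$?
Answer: $-4017$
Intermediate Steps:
$M{\left(l \right)} = 30 + l^{2}$ ($M{\left(l \right)} = l^{2} + 30 = 30 + l^{2}$)
$m{\left(j \right)} = -123$
$\left(M{\left(39 \right)} + m{\left(64 \right)}\right) - 5445 = \left(\left(30 + 39^{2}\right) - 123\right) - 5445 = \left(\left(30 + 1521\right) - 123\right) - 5445 = \left(1551 - 123\right) - 5445 = 1428 - 5445 = -4017$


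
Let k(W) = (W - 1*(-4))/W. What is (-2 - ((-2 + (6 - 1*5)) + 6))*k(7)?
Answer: -11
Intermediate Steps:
k(W) = (4 + W)/W (k(W) = (W + 4)/W = (4 + W)/W)
(-2 - ((-2 + (6 - 1*5)) + 6))*k(7) = (-2 - ((-2 + (6 - 1*5)) + 6))*((4 + 7)/7) = (-2 - ((-2 + (6 - 5)) + 6))*((⅐)*11) = (-2 - ((-2 + 1) + 6))*(11/7) = (-2 - (-1 + 6))*(11/7) = (-2 - 1*5)*(11/7) = (-2 - 5)*(11/7) = -7*11/7 = -11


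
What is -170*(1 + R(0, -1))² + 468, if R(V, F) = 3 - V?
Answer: -2252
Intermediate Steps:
-170*(1 + R(0, -1))² + 468 = -170*(1 + (3 - 1*0))² + 468 = -170*(1 + (3 + 0))² + 468 = -170*(1 + 3)² + 468 = -170*4² + 468 = -170*16 + 468 = -2720 + 468 = -2252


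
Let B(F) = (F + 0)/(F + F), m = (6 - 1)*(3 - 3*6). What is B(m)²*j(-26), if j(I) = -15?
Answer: -15/4 ≈ -3.7500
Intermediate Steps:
m = -75 (m = 5*(3 - 18) = 5*(-15) = -75)
B(F) = ½ (B(F) = F/((2*F)) = F*(1/(2*F)) = ½)
B(m)²*j(-26) = (½)²*(-15) = (¼)*(-15) = -15/4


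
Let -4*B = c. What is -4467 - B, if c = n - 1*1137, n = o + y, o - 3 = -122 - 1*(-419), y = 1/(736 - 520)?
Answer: -4040279/864 ≈ -4676.3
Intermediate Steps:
y = 1/216 ≈ 0.0046296
o = 300 (o = 3 + (-122 - 1*(-419)) = 3 + (-122 + 419) = 3 + 297 = 300)
n = 64801/216 (n = 300 + 1/216 = 64801/216 ≈ 300.00)
c = -180791/216 (c = 64801/216 - 1*1137 = 64801/216 - 1137 = -180791/216 ≈ -837.00)
B = 180791/864 (B = -1/4*(-180791/216) = 180791/864 ≈ 209.25)
-4467 - B = -4467 - 1*180791/864 = -4467 - 180791/864 = -4040279/864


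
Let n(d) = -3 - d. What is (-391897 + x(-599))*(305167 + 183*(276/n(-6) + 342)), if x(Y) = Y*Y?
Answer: -12728357544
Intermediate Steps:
x(Y) = Y²
(-391897 + x(-599))*(305167 + 183*(276/n(-6) + 342)) = (-391897 + (-599)²)*(305167 + 183*(276/(-3 - 1*(-6)) + 342)) = (-391897 + 358801)*(305167 + 183*(276/(-3 + 6) + 342)) = -33096*(305167 + 183*(276/3 + 342)) = -33096*(305167 + 183*(276*(⅓) + 342)) = -33096*(305167 + 183*(92 + 342)) = -33096*(305167 + 183*434) = -33096*(305167 + 79422) = -33096*384589 = -12728357544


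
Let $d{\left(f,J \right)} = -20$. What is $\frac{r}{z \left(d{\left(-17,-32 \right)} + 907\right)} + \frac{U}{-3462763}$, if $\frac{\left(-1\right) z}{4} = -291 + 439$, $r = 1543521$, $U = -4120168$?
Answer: $- \frac{3181330711051}{1818310702352} \approx -1.7496$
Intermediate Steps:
$z = -592$ ($z = - 4 \left(-291 + 439\right) = \left(-4\right) 148 = -592$)
$\frac{r}{z \left(d{\left(-17,-32 \right)} + 907\right)} + \frac{U}{-3462763} = \frac{1543521}{\left(-592\right) \left(-20 + 907\right)} - \frac{4120168}{-3462763} = \frac{1543521}{\left(-592\right) 887} - - \frac{4120168}{3462763} = \frac{1543521}{-525104} + \frac{4120168}{3462763} = 1543521 \left(- \frac{1}{525104}\right) + \frac{4120168}{3462763} = - \frac{1543521}{525104} + \frac{4120168}{3462763} = - \frac{3181330711051}{1818310702352}$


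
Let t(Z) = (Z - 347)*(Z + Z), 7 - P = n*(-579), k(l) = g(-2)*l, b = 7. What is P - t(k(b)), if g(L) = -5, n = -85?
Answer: -75948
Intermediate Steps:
k(l) = -5*l
P = -49208 (P = 7 - (-85)*(-579) = 7 - 1*49215 = 7 - 49215 = -49208)
t(Z) = 2*Z*(-347 + Z) (t(Z) = (-347 + Z)*(2*Z) = 2*Z*(-347 + Z))
P - t(k(b)) = -49208 - 2*(-5*7)*(-347 - 5*7) = -49208 - 2*(-35)*(-347 - 35) = -49208 - 2*(-35)*(-382) = -49208 - 1*26740 = -49208 - 26740 = -75948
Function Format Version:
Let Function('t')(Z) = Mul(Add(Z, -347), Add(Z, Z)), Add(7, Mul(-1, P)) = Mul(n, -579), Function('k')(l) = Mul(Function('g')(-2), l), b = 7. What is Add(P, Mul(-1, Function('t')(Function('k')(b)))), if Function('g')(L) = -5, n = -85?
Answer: -75948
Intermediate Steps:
Function('k')(l) = Mul(-5, l)
P = -49208 (P = Add(7, Mul(-1, Mul(-85, -579))) = Add(7, Mul(-1, 49215)) = Add(7, -49215) = -49208)
Function('t')(Z) = Mul(2, Z, Add(-347, Z)) (Function('t')(Z) = Mul(Add(-347, Z), Mul(2, Z)) = Mul(2, Z, Add(-347, Z)))
Add(P, Mul(-1, Function('t')(Function('k')(b)))) = Add(-49208, Mul(-1, Mul(2, Mul(-5, 7), Add(-347, Mul(-5, 7))))) = Add(-49208, Mul(-1, Mul(2, -35, Add(-347, -35)))) = Add(-49208, Mul(-1, Mul(2, -35, -382))) = Add(-49208, Mul(-1, 26740)) = Add(-49208, -26740) = -75948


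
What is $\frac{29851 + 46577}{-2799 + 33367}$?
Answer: $\frac{19107}{7642} \approx 2.5003$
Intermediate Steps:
$\frac{29851 + 46577}{-2799 + 33367} = \frac{76428}{30568} = 76428 \cdot \frac{1}{30568} = \frac{19107}{7642}$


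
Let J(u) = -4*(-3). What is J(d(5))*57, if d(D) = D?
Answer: 684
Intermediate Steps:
J(u) = 12
J(d(5))*57 = 12*57 = 684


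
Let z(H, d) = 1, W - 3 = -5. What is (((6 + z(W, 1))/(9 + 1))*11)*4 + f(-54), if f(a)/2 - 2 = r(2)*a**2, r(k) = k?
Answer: 58494/5 ≈ 11699.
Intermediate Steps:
W = -2 (W = 3 - 5 = -2)
f(a) = 4 + 4*a**2 (f(a) = 4 + 2*(2*a**2) = 4 + 4*a**2)
(((6 + z(W, 1))/(9 + 1))*11)*4 + f(-54) = (((6 + 1)/(9 + 1))*11)*4 + (4 + 4*(-54)**2) = ((7/10)*11)*4 + (4 + 4*2916) = ((7*(1/10))*11)*4 + (4 + 11664) = ((7/10)*11)*4 + 11668 = (77/10)*4 + 11668 = 154/5 + 11668 = 58494/5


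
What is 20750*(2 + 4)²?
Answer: 747000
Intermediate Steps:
20750*(2 + 4)² = 20750*6² = 20750*36 = 747000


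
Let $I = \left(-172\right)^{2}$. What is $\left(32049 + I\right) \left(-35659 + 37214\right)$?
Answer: $95839315$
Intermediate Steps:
$I = 29584$
$\left(32049 + I\right) \left(-35659 + 37214\right) = \left(32049 + 29584\right) \left(-35659 + 37214\right) = 61633 \cdot 1555 = 95839315$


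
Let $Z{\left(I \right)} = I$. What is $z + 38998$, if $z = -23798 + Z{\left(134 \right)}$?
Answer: $15334$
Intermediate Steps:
$z = -23664$ ($z = -23798 + 134 = -23664$)
$z + 38998 = -23664 + 38998 = 15334$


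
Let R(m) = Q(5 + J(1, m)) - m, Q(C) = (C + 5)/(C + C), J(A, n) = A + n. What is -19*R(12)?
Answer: 7771/36 ≈ 215.86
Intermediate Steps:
Q(C) = (5 + C)/(2*C) (Q(C) = (5 + C)/((2*C)) = (5 + C)*(1/(2*C)) = (5 + C)/(2*C))
R(m) = -m + (11 + m)/(2*(6 + m)) (R(m) = (5 + (5 + (1 + m)))/(2*(5 + (1 + m))) - m = (5 + (6 + m))/(2*(6 + m)) - m = (11 + m)/(2*(6 + m)) - m = -m + (11 + m)/(2*(6 + m)))
-19*R(12) = -19*(11 + 12 - 2*12*(6 + 12))/(2*(6 + 12)) = -19*(11 + 12 - 2*12*18)/(2*18) = -19*(11 + 12 - 432)/(2*18) = -19*(-409)/(2*18) = -19*(-409/36) = 7771/36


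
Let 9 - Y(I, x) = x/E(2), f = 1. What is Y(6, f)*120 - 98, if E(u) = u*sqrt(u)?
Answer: 982 - 30*sqrt(2) ≈ 939.57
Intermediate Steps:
E(u) = u**(3/2)
Y(I, x) = 9 - x*sqrt(2)/4 (Y(I, x) = 9 - x/(2**(3/2)) = 9 - x/(2*sqrt(2)) = 9 - x*sqrt(2)/4)
Y(6, f)*120 - 98 = (9 - 1/4*1*sqrt(2))*120 - 98 = (9 - sqrt(2)/4)*120 - 98 = (1080 - 30*sqrt(2)) - 98 = 982 - 30*sqrt(2)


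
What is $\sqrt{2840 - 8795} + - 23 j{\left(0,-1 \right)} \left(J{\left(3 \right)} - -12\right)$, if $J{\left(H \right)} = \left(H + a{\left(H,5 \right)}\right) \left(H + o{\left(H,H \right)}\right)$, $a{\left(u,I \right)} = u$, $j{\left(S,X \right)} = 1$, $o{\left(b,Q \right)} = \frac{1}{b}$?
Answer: $-736 + i \sqrt{5955} \approx -736.0 + 77.169 i$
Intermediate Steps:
$J{\left(H \right)} = 2 H \left(H + \frac{1}{H}\right)$ ($J{\left(H \right)} = \left(H + H\right) \left(H + \frac{1}{H}\right) = 2 H \left(H + \frac{1}{H}\right)$)
$\sqrt{2840 - 8795} + - 23 j{\left(0,-1 \right)} \left(J{\left(3 \right)} - -12\right) = \sqrt{2840 - 8795} + \left(-23\right) 1 \left(\left(2 + 2 \cdot 3^{2}\right) - -12\right) = \sqrt{-5955} - 23 \left(\left(2 + 2 \cdot 9\right) + 12\right) = i \sqrt{5955} - 23 \left(\left(2 + 18\right) + 12\right) = i \sqrt{5955} - 23 \left(20 + 12\right) = i \sqrt{5955} - 736 = -736 + i \sqrt{5955}$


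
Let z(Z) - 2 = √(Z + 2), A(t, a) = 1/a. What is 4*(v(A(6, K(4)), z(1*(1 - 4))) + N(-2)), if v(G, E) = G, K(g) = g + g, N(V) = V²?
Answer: 33/2 ≈ 16.500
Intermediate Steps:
K(g) = 2*g
z(Z) = 2 + √(2 + Z) (z(Z) = 2 + √(Z + 2) = 2 + √(2 + Z))
4*(v(A(6, K(4)), z(1*(1 - 4))) + N(-2)) = 4*(1/(2*4) + (-2)²) = 4*(1/8 + 4) = 4*(⅛ + 4) = 4*(33/8) = 33/2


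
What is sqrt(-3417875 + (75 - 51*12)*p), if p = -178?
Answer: I*sqrt(3322289) ≈ 1822.7*I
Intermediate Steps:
sqrt(-3417875 + (75 - 51*12)*p) = sqrt(-3417875 + (75 - 51*12)*(-178)) = sqrt(-3417875 + (75 - 612)*(-178)) = sqrt(-3417875 - 537*(-178)) = sqrt(-3417875 + 95586) = sqrt(-3322289) = I*sqrt(3322289)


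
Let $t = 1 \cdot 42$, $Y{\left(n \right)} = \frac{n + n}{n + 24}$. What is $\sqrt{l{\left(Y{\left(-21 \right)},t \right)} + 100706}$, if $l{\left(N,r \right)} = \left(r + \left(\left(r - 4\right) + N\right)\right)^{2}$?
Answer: $\sqrt{105062} \approx 324.13$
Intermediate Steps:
$Y{\left(n \right)} = \frac{2 n}{24 + n}$
$t = 42$
$l{\left(N,r \right)} = \left(-4 + N + 2 r\right)^{2}$ ($l{\left(N,r \right)} = \left(r + \left(\left(-4 + r\right) + N\right)\right)^{2} = \left(r + \left(-4 + N + r\right)\right)^{2} = \left(-4 + N + 2 r\right)^{2}$)
$\sqrt{l{\left(Y{\left(-21 \right)},t \right)} + 100706} = \sqrt{\left(-4 + 2 \left(-21\right) \frac{1}{24 - 21} + 2 \cdot 42\right)^{2} + 100706} = \sqrt{\left(-4 + 2 \left(-21\right) \frac{1}{3} + 84\right)^{2} + 100706} = \sqrt{\left(-4 - 14 + 84\right)^{2} + 100706} = \sqrt{66^{2} + 100706} = \sqrt{4356 + 100706} = \sqrt{105062}$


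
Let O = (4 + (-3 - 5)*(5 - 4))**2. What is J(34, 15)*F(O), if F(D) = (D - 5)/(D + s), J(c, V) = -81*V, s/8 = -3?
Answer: 13365/8 ≈ 1670.6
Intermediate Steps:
s = -24 (s = 8*(-3) = -24)
O = 16 (O = (4 - 8*1)**2 = (4 - 8)**2 = (-4)**2 = 16)
F(D) = (-5 + D)/(-24 + D) (F(D) = (D - 5)/(D - 24) = (-5 + D)/(-24 + D))
J(34, 15)*F(O) = (-81*15)*((-5 + 16)/(-24 + 16)) = -1215*11/(-8) = -(-1215)*11/8 = -1215*(-11/8) = 13365/8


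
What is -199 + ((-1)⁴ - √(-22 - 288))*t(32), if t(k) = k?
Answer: -167 - 32*I*√310 ≈ -167.0 - 563.42*I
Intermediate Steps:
-199 + ((-1)⁴ - √(-22 - 288))*t(32) = -199 + ((-1)⁴ - √(-22 - 288))*32 = -199 + (1 - √(-310))*32 = -199 + (1 - I*√310)*32 = -199 + (32 - 32*I*√310) = -167 - 32*I*√310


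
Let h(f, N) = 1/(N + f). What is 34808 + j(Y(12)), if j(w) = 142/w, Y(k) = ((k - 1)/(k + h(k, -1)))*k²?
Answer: 303256739/8712 ≈ 34809.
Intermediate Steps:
Y(k) = k²*(-1 + k)/(k + 1/(-1 + k)) (Y(k) = ((k - 1)/(k + 1/(-1 + k)))*k² = ((-1 + k)/(k + 1/(-1 + k)))*k² = k²*(-1 + k)/(k + 1/(-1 + k)))
34808 + j(Y(12)) = 34808 + 142/((12²*(-1 + 12)²/(1 + 12*(-1 + 12)))) = 34808 + 142/((144*11²/(1 + 12*11))) = 34808 + 142/((144*121/(1 + 132))) = 34808 + 142/((144*121/133)) = 34808 + 142/((144*(1/133)*121)) = 34808 + 142/(17424/133) = 34808 + 142*(133/17424) = 34808 + 9443/8712 = 303256739/8712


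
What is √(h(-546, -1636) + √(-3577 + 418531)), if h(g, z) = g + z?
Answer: √(-2182 + 3*√46106) ≈ 39.215*I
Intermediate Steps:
√(h(-546, -1636) + √(-3577 + 418531)) = √((-546 - 1636) + √(-3577 + 418531)) = √(-2182 + √414954) = √(-2182 + 3*√46106)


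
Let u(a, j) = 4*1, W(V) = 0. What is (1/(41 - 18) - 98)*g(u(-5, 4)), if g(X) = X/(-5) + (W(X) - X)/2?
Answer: 31542/115 ≈ 274.28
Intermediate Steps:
u(a, j) = 4
g(X) = -7*X/10 (g(X) = X/(-5) + (0 - X)/2 = X*(-⅕) - X*(½) = -X/5 - X/2 = -7*X/10)
(1/(41 - 18) - 98)*g(u(-5, 4)) = (1/(41 - 18) - 98)*(-7/10*4) = (1/23 - 98)*(-14/5) = -2253/23*(-14/5) = 31542/115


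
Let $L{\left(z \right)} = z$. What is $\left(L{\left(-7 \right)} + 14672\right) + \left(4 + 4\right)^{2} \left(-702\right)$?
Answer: $-30263$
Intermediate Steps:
$\left(L{\left(-7 \right)} + 14672\right) + \left(4 + 4\right)^{2} \left(-702\right) = \left(-7 + 14672\right) + \left(4 + 4\right)^{2} \left(-702\right) = 14665 + 8^{2} \left(-702\right) = 14665 + 64 \left(-702\right) = 14665 - 44928 = -30263$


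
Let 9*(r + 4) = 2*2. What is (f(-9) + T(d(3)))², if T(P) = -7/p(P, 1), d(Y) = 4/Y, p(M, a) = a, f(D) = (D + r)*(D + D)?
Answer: 47961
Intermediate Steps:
r = -32/9 (r = -4 + (2*2)/9 = -4 + (⅑)*4 = -4 + 4/9 = -32/9 ≈ -3.5556)
f(D) = 2*D*(-32/9 + D) (f(D) = (D - 32/9)*(D + D) = (-32/9 + D)*(2*D) = 2*D*(-32/9 + D))
T(P) = -7 (T(P) = -7/1 = -7*1 = -7)
(f(-9) + T(d(3)))² = ((2/9)*(-9)*(-32 + 9*(-9)) - 7)² = ((2/9)*(-9)*(-32 - 81) - 7)² = ((2/9)*(-9)*(-113) - 7)² = (226 - 7)² = 219² = 47961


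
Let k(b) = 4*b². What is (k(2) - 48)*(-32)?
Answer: 1024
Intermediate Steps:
(k(2) - 48)*(-32) = (4*2² - 48)*(-32) = (4*4 - 48)*(-32) = (16 - 48)*(-32) = -32*(-32) = 1024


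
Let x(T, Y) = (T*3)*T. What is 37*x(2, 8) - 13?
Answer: 431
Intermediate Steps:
x(T, Y) = 3*T² (x(T, Y) = (3*T)*T = 3*T²)
37*x(2, 8) - 13 = 37*(3*2²) - 13 = 37*(3*4) - 13 = 37*12 - 13 = 444 - 13 = 431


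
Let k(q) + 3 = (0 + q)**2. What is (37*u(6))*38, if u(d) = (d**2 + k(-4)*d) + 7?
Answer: 170126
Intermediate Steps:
k(q) = -3 + q**2 (k(q) = -3 + (0 + q)**2 = -3 + q**2)
u(d) = 7 + d**2 + 13*d (u(d) = (d**2 + (-3 + (-4)**2)*d) + 7 = (d**2 + (-3 + 16)*d) + 7 = (d**2 + 13*d) + 7 = 7 + d**2 + 13*d)
(37*u(6))*38 = (37*(7 + 6**2 + 13*6))*38 = (37*(7 + 36 + 78))*38 = (37*121)*38 = 4477*38 = 170126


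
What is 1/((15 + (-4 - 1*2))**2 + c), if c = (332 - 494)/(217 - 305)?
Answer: 44/3645 ≈ 0.012071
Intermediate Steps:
c = 81/44 (c = -162/(-88) = -162*(-1/88) = 81/44 ≈ 1.8409)
1/((15 + (-4 - 1*2))**2 + c) = 1/((15 + (-4 - 1*2))**2 + 81/44) = 1/((15 + (-4 - 2))**2 + 81/44) = 1/((15 - 6)**2 + 81/44) = 1/(9**2 + 81/44) = 1/(81 + 81/44) = 1/(3645/44) = 44/3645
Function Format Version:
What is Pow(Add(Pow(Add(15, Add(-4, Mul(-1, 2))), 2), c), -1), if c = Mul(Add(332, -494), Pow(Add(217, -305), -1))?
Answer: Rational(44, 3645) ≈ 0.012071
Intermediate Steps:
c = Rational(81, 44) (c = Mul(-162, Pow(-88, -1)) = Mul(-162, Rational(-1, 88)) = Rational(81, 44) ≈ 1.8409)
Pow(Add(Pow(Add(15, Add(-4, Mul(-1, 2))), 2), c), -1) = Pow(Add(Pow(Add(15, Add(-4, Mul(-1, 2))), 2), Rational(81, 44)), -1) = Pow(Add(Pow(Add(15, Add(-4, -2)), 2), Rational(81, 44)), -1) = Pow(Add(Pow(Add(15, -6), 2), Rational(81, 44)), -1) = Pow(Add(Pow(9, 2), Rational(81, 44)), -1) = Pow(Add(81, Rational(81, 44)), -1) = Pow(Rational(3645, 44), -1) = Rational(44, 3645)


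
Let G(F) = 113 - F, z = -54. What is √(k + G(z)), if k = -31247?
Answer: 2*I*√7770 ≈ 176.3*I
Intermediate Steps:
√(k + G(z)) = √(-31247 + (113 - 1*(-54))) = √(-31247 + (113 + 54)) = √(-31247 + 167) = √(-31080) = 2*I*√7770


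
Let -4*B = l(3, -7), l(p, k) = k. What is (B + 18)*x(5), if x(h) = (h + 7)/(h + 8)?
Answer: 237/13 ≈ 18.231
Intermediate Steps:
B = 7/4 (B = -¼*(-7) = 7/4 ≈ 1.7500)
x(h) = (7 + h)/(8 + h)
(B + 18)*x(5) = (7/4 + 18)*((7 + 5)/(8 + 5)) = 79*(12/13)/4 = 79*((1/13)*12)/4 = (79/4)*(12/13) = 237/13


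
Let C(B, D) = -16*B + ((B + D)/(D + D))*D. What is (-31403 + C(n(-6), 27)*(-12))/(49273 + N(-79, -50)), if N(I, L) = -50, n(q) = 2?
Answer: -31193/49223 ≈ -0.63371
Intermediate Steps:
C(B, D) = D/2 - 31*B/2 (C(B, D) = -16*B + ((B + D)/((2*D)))*D = -16*B + ((B + D)*(1/(2*D)))*D = -16*B + ((B + D)/(2*D))*D = -16*B + (B/2 + D/2) = D/2 - 31*B/2)
(-31403 + C(n(-6), 27)*(-12))/(49273 + N(-79, -50)) = (-31403 + ((1/2)*27 - 31/2*2)*(-12))/(49273 - 50) = (-31403 + (27/2 - 31)*(-12))/49223 = (-31403 - 35/2*(-12))*(1/49223) = (-31403 + 210)*(1/49223) = -31193*1/49223 = -31193/49223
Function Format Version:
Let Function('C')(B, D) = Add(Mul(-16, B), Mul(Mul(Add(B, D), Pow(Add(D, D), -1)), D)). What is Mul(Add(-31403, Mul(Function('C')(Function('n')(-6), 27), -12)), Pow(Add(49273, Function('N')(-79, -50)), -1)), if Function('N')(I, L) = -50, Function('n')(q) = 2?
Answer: Rational(-31193, 49223) ≈ -0.63371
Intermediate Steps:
Function('C')(B, D) = Add(Mul(Rational(1, 2), D), Mul(Rational(-31, 2), B)) (Function('C')(B, D) = Add(Mul(-16, B), Mul(Mul(Add(B, D), Pow(Mul(2, D), -1)), D)) = Add(Mul(-16, B), Mul(Mul(Add(B, D), Mul(Rational(1, 2), Pow(D, -1))), D)) = Add(Mul(-16, B), Mul(Mul(Rational(1, 2), Pow(D, -1), Add(B, D)), D)) = Add(Mul(-16, B), Add(Mul(Rational(1, 2), B), Mul(Rational(1, 2), D))) = Add(Mul(Rational(1, 2), D), Mul(Rational(-31, 2), B)))
Mul(Add(-31403, Mul(Function('C')(Function('n')(-6), 27), -12)), Pow(Add(49273, Function('N')(-79, -50)), -1)) = Mul(Add(-31403, Mul(Add(Mul(Rational(1, 2), 27), Mul(Rational(-31, 2), 2)), -12)), Pow(Add(49273, -50), -1)) = Mul(Add(-31403, Mul(Add(Rational(27, 2), -31), -12)), Pow(49223, -1)) = Mul(Add(-31403, Mul(Rational(-35, 2), -12)), Rational(1, 49223)) = Mul(Add(-31403, 210), Rational(1, 49223)) = Mul(-31193, Rational(1, 49223)) = Rational(-31193, 49223)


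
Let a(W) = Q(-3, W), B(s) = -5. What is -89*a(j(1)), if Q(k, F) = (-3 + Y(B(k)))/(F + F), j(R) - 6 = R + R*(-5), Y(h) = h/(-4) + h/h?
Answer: 267/16 ≈ 16.688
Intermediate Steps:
Y(h) = 1 - h/4 (Y(h) = h*(-¼) + 1 = -h/4 + 1 = 1 - h/4)
j(R) = 6 - 4*R (j(R) = 6 + (R + R*(-5)) = 6 + (R - 5*R) = 6 - 4*R)
Q(k, F) = -3/(8*F) (Q(k, F) = (-3 + (1 - ¼*(-5)))/(F + F) = (-3 + (1 + 5/4))/((2*F)) = (-3 + 9/4)*(1/(2*F)) = -3/(8*F))
a(W) = -3/(8*W)
-89*a(j(1)) = -(-267)/(8*(6 - 4*1)) = -(-267)/(8*(6 - 4)) = -(-267)/(8*2) = -89*(-3/16) = 267/16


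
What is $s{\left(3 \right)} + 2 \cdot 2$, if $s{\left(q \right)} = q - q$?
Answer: $4$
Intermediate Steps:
$s{\left(q \right)} = 0$
$s{\left(3 \right)} + 2 \cdot 2 = 0 + 2 \cdot 2 = 0 + 4 = 4$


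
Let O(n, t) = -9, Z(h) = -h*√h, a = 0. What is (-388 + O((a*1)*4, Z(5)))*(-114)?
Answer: 45258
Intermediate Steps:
Z(h) = -h^(3/2)
(-388 + O((a*1)*4, Z(5)))*(-114) = (-388 - 9)*(-114) = -397*(-114) = 45258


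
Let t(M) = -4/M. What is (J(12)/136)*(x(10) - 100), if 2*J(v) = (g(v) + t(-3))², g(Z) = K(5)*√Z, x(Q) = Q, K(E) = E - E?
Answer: -10/17 ≈ -0.58823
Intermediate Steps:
K(E) = 0
g(Z) = 0 (g(Z) = 0*√Z = 0)
J(v) = 8/9 (J(v) = (0 - 4/(-3))²/2 = (0 - 4*(-⅓))²/2 = (0 + 4/3)²/2 = (4/3)²/2 = (½)*(16/9) = 8/9)
(J(12)/136)*(x(10) - 100) = ((8/9)/136)*(10 - 100) = ((8/9)*(1/136))*(-90) = (1/153)*(-90) = -10/17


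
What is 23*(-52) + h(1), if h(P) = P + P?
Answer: -1194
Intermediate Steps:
h(P) = 2*P
23*(-52) + h(1) = 23*(-52) + 2*1 = -1196 + 2 = -1194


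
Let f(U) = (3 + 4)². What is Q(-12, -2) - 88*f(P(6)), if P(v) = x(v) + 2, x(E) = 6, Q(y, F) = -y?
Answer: -4300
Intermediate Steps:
P(v) = 8 (P(v) = 6 + 2 = 8)
f(U) = 49 (f(U) = 7² = 49)
Q(-12, -2) - 88*f(P(6)) = -1*(-12) - 88*49 = 12 - 4312 = -4300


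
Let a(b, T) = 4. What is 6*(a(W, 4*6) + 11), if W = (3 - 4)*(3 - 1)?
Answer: 90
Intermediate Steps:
W = -2 (W = -1*2 = -2)
6*(a(W, 4*6) + 11) = 6*(4 + 11) = 6*15 = 90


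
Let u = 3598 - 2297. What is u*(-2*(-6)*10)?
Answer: 156120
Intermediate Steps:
u = 1301
u*(-2*(-6)*10) = 1301*(-2*(-6)*10) = 1301*(12*10) = 1301*120 = 156120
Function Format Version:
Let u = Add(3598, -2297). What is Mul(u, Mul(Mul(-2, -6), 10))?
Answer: 156120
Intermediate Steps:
u = 1301
Mul(u, Mul(Mul(-2, -6), 10)) = Mul(1301, Mul(Mul(-2, -6), 10)) = Mul(1301, Mul(12, 10)) = Mul(1301, 120) = 156120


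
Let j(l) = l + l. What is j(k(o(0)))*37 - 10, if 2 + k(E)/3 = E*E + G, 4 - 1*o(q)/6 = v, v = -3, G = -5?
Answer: 390044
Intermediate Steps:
o(q) = 42 (o(q) = 24 - 6*(-3) = 24 + 18 = 42)
k(E) = -21 + 3*E² (k(E) = -6 + 3*(E*E - 5) = -6 + 3*(E² - 5) = -6 + 3*(-5 + E²) = -6 + (-15 + 3*E²) = -21 + 3*E²)
j(l) = 2*l
j(k(o(0)))*37 - 10 = (2*(-21 + 3*42²))*37 - 10 = (2*(-21 + 3*1764))*37 - 10 = (2*(-21 + 5292))*37 - 10 = (2*5271)*37 - 10 = 10542*37 - 10 = 390054 - 10 = 390044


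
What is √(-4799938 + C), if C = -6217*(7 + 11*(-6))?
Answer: I*√4433135 ≈ 2105.5*I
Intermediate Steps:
C = 366803 (C = -6217*(7 - 66) = -6217*(-59) = 366803)
√(-4799938 + C) = √(-4799938 + 366803) = √(-4433135) = I*√4433135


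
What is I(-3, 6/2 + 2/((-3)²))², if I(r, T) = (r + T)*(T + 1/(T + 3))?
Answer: 2907025/5143824 ≈ 0.56515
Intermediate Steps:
I(r, T) = (T + r)*(T + 1/(3 + T))
I(-3, 6/2 + 2/((-3)²))² = (((6/2 + 2/((-3)²)) - 3 + (6/2 + 2/((-3)²))³ + 3*(6/2 + 2/((-3)²))² - 3*(6/2 + 2/((-3)²))² + 3*(6/2 + 2/((-3)²))*(-3))/(3 + (6/2 + 2/((-3)²))))² = (((6*(½) + 2/9) - 3 + (6*(½) + 2/9)³ + 3*(6*(½) + 2/9)² - 3*(6*(½) + 2/9)² + 3*(6*(½) + 2/9)*(-3))/(3 + (6*(½) + 2/9)))² = (((3 + 2*(⅑)) - 3 + (3 + 2*(⅑))³ + 3*(3 + 2*(⅑))² - 3*(3 + 2*(⅑))² + 3*(3 + 2*(⅑))*(-3))/(3 + (3 + 2*(⅑))))² = (((3 + 2/9) - 3 + (3 + 2/9)³ + 3*(3 + 2/9)² - 3*(3 + 2/9)² + 3*(3 + 2/9)*(-3))/(3 + (3 + 2/9)))² = ((29/9 - 3 + (29/9)³ + 3*(29/9)² - 3*(29/9)² + 3*(29/9)*(-3))/(3 + 29/9))² = ((29/9 - 3 + 24389/729 + 3*(841/81) - 3*841/81 - 29)/(56/9))² = (9*(29/9 - 3 + 24389/729 + 841/27 - 841/27 - 29)/56)² = ((9/56)*(3410/729))² = (1705/2268)² = 2907025/5143824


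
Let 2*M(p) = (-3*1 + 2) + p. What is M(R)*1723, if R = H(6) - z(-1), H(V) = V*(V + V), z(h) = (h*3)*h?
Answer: 58582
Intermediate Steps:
z(h) = 3*h**2 (z(h) = (3*h)*h = 3*h**2)
H(V) = 2*V**2 (H(V) = V*(2*V) = 2*V**2)
R = 69 (R = 2*6**2 - 3*(-1)**2 = 2*36 - 3 = 72 - 1*3 = 72 - 3 = 69)
M(p) = -1/2 + p/2 (M(p) = ((-3*1 + 2) + p)/2 = ((-3 + 2) + p)/2 = (-1 + p)/2 = -1/2 + p/2)
M(R)*1723 = (-1/2 + (1/2)*69)*1723 = (-1/2 + 69/2)*1723 = 34*1723 = 58582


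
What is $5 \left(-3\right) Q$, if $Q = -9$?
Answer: $135$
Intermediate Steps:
$5 \left(-3\right) Q = 5 \left(-3\right) \left(-9\right) = \left(-15\right) \left(-9\right) = 135$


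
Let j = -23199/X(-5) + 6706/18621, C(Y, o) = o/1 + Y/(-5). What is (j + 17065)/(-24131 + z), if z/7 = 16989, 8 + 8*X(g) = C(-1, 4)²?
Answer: -9814164689/425394361512 ≈ -0.023071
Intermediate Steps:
C(Y, o) = o - Y/5 (C(Y, o) = o*1 + Y*(-⅕) = o - Y/5)
X(g) = 241/200 (X(g) = -1 + (4 - ⅕*(-1))²/8 = -1 + (4 + ⅕)²/8 = -1 + (21/5)²/8 = -1 + (⅛)*(441/25) = -1 + 441/200 = 241/200)
z = 118923 (z = 7*16989 = 118923)
j = -86396099654/4487661 (j = -23199/241/200 + 6706/18621 = -23199*200/241 + 6706*(1/18621) = -4639800/241 + 6706/18621 = -86396099654/4487661 ≈ -19252.)
(j + 17065)/(-24131 + z) = (-86396099654/4487661 + 17065)/(-24131 + 118923) = -9814164689/4487661/94792 = -9814164689/4487661*1/94792 = -9814164689/425394361512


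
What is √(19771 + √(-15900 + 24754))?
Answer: √(19771 + √8854) ≈ 140.94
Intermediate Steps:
√(19771 + √(-15900 + 24754)) = √(19771 + √8854)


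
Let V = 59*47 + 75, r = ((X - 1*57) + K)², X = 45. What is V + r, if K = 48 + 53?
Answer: 10769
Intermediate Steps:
K = 101
r = 7921 (r = ((45 - 1*57) + 101)² = ((45 - 57) + 101)² = (-12 + 101)² = 89² = 7921)
V = 2848 (V = 2773 + 75 = 2848)
V + r = 2848 + 7921 = 10769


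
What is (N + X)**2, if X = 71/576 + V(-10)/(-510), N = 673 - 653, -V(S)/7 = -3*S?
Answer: 40432764241/95883264 ≈ 421.69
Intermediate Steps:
V(S) = 21*S (V(S) = -(-21)*S = 21*S)
N = 20
X = 5239/9792 (X = 71/576 + (21*(-10))/(-510) = 71*(1/576) - 210*(-1/510) = 71/576 + 7/17 = 5239/9792 ≈ 0.53503)
(N + X)**2 = (20 + 5239/9792)**2 = (201079/9792)**2 = 40432764241/95883264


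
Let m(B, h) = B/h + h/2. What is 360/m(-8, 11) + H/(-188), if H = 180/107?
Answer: 2654997/35203 ≈ 75.420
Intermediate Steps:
H = 180/107 (H = 180*(1/107) = 180/107 ≈ 1.6822)
m(B, h) = h/2 + B/h (m(B, h) = B/h + h*(½) = B/h + h/2 = h/2 + B/h)
360/m(-8, 11) + H/(-188) = 360/((½)*11 - 8/11) + (180/107)/(-188) = 360/(11/2 - 8*1/11) + (180/107)*(-1/188) = 360/(11/2 - 8/11) - 45/5029 = 360/(105/22) - 45/5029 = 360*(22/105) - 45/5029 = 528/7 - 45/5029 = 2654997/35203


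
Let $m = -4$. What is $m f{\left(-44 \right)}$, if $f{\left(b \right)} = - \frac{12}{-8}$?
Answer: $-6$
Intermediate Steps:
$f{\left(b \right)} = \frac{3}{2}$ ($f{\left(b \right)} = \left(-12\right) \left(- \frac{1}{8}\right) = \frac{3}{2}$)
$m f{\left(-44 \right)} = \left(-4\right) \frac{3}{2} = -6$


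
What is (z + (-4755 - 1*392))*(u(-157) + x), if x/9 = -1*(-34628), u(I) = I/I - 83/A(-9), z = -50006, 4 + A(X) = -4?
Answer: -137513360971/8 ≈ -1.7189e+10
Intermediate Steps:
A(X) = -8 (A(X) = -4 - 4 = -8)
u(I) = 91/8 (u(I) = I/I - 83/(-8) = 1 - 83*(-1/8) = 1 + 83/8 = 91/8)
x = 311652 (x = 9*(-1*(-34628)) = 9*34628 = 311652)
(z + (-4755 - 1*392))*(u(-157) + x) = (-50006 + (-4755 - 1*392))*(91/8 + 311652) = (-50006 + (-4755 - 392))*(2493307/8) = (-50006 - 5147)*(2493307/8) = -55153*2493307/8 = -137513360971/8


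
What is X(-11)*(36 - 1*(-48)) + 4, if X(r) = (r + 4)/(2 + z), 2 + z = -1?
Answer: 592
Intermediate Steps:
z = -3 (z = -2 - 1 = -3)
X(r) = -4 - r (X(r) = (r + 4)/(2 - 3) = (4 + r)/(-1) = (4 + r)*(-1) = -4 - r)
X(-11)*(36 - 1*(-48)) + 4 = (-4 - 1*(-11))*(36 - 1*(-48)) + 4 = (-4 + 11)*(36 + 48) + 4 = 7*84 + 4 = 588 + 4 = 592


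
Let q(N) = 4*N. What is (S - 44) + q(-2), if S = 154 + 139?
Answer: 241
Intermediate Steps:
S = 293
(S - 44) + q(-2) = (293 - 44) + 4*(-2) = 249 - 8 = 241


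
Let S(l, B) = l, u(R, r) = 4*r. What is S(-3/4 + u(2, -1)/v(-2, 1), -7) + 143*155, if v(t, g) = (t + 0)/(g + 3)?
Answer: 88689/4 ≈ 22172.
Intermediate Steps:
v(t, g) = t/(3 + g)
S(-3/4 + u(2, -1)/v(-2, 1), -7) + 143*155 = (-3/4 + (4*(-1))/((-2/(3 + 1)))) + 143*155 = (-3*1/4 - 4/((-2/4))) + 22165 = (-3/4 - 4/((-2*1/4))) + 22165 = (-3/4 - 4/(-1/2)) + 22165 = (-3/4 - 4*(-2)) + 22165 = (-3/4 + 8) + 22165 = 29/4 + 22165 = 88689/4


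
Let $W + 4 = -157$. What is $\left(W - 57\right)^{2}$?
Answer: $47524$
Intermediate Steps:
$W = -161$ ($W = -4 - 157 = -161$)
$\left(W - 57\right)^{2} = \left(-161 - 57\right)^{2} = \left(-218\right)^{2} = 47524$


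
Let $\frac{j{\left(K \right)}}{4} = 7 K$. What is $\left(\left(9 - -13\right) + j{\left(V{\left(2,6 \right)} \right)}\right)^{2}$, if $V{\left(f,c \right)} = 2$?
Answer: $6084$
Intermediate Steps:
$j{\left(K \right)} = 28 K$ ($j{\left(K \right)} = 4 \cdot 7 K = 28 K$)
$\left(\left(9 - -13\right) + j{\left(V{\left(2,6 \right)} \right)}\right)^{2} = \left(\left(9 - -13\right) + 28 \cdot 2\right)^{2} = \left(\left(9 + 13\right) + 56\right)^{2} = \left(22 + 56\right)^{2} = 78^{2} = 6084$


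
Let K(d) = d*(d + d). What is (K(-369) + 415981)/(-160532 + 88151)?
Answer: -688303/72381 ≈ -9.5094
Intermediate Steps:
K(d) = 2*d**2 (K(d) = d*(2*d) = 2*d**2)
(K(-369) + 415981)/(-160532 + 88151) = (2*(-369)**2 + 415981)/(-160532 + 88151) = (2*136161 + 415981)/(-72381) = (272322 + 415981)*(-1/72381) = 688303*(-1/72381) = -688303/72381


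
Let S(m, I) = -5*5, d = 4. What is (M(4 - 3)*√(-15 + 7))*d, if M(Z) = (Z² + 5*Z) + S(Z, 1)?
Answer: -152*I*√2 ≈ -214.96*I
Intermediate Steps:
S(m, I) = -25
M(Z) = -25 + Z² + 5*Z (M(Z) = (Z² + 5*Z) - 25 = -25 + Z² + 5*Z)
(M(4 - 3)*√(-15 + 7))*d = ((-25 + (4 - 3)² + 5*(4 - 3))*√(-15 + 7))*4 = ((-25 + 1² + 5*1)*√(-8))*4 = ((-25 + 1 + 5)*(2*I*√2))*4 = -38*I*√2*4 = -152*I*√2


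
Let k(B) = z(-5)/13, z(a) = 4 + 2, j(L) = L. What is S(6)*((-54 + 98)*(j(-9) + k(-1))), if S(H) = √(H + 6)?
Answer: -9768*√3/13 ≈ -1301.4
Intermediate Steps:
z(a) = 6
k(B) = 6/13
S(H) = √(6 + H)
S(6)*((-54 + 98)*(j(-9) + k(-1))) = √(6 + 6)*((-54 + 98)*(-9 + 6/13)) = √12*(44*(-111/13)) = (2*√3)*(-4884/13) = -9768*√3/13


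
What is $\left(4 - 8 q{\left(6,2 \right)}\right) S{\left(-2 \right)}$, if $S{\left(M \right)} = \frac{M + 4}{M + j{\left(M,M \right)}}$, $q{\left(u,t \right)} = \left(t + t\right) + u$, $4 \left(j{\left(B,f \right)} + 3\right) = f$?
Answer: $\frac{304}{11} \approx 27.636$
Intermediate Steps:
$j{\left(B,f \right)} = -3 + \frac{f}{4}$
$q{\left(u,t \right)} = u + 2 t$ ($q{\left(u,t \right)} = 2 t + u = u + 2 t$)
$S{\left(M \right)} = \frac{4 + M}{-3 + \frac{5 M}{4}}$ ($S{\left(M \right)} = \frac{M + 4}{M + \left(-3 + \frac{M}{4}\right)} = \frac{4 + M}{-3 + \frac{5 M}{4}}$)
$\left(4 - 8 q{\left(6,2 \right)}\right) S{\left(-2 \right)} = \left(4 - 8 \left(6 + 2 \cdot 2\right)\right) \frac{4 \left(4 - 2\right)}{-12 + 5 \left(-2\right)} = \left(4 - 8 \left(6 + 4\right)\right) 4 \frac{1}{-12 - 10} \cdot 2 = \left(4 - 80\right) 4 \frac{1}{-22} \cdot 2 = \left(4 - 80\right) 4 \left(- \frac{1}{22}\right) 2 = \left(-76\right) \left(- \frac{4}{11}\right) = \frac{304}{11}$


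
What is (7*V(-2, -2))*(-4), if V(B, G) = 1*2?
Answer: -56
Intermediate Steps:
V(B, G) = 2
(7*V(-2, -2))*(-4) = (7*2)*(-4) = 14*(-4) = -56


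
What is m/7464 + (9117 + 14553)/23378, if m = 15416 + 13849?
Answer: 143471675/29082232 ≈ 4.9333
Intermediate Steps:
m = 29265
m/7464 + (9117 + 14553)/23378 = 29265/7464 + (9117 + 14553)/23378 = 29265*(1/7464) + 23670*(1/23378) = 9755/2488 + 11835/11689 = 143471675/29082232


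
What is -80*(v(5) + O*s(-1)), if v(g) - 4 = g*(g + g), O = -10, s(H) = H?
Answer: -5120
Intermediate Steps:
v(g) = 4 + 2*g**2 (v(g) = 4 + g*(g + g) = 4 + g*(2*g) = 4 + 2*g**2)
-80*(v(5) + O*s(-1)) = -80*((4 + 2*5**2) - 10*(-1)) = -80*((4 + 2*25) + 10) = -80*((4 + 50) + 10) = -80*(54 + 10) = -80*64 = -5120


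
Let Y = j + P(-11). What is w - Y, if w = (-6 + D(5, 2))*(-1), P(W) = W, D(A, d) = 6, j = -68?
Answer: 79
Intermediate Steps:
w = 0 (w = (-6 + 6)*(-1) = 0*(-1) = 0)
Y = -79 (Y = -68 - 11 = -79)
w - Y = 0 - 1*(-79) = 0 + 79 = 79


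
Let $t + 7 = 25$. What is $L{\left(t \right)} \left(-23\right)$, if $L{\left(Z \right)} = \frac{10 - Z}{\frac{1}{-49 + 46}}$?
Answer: $-552$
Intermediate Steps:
$t = 18$ ($t = -7 + 25 = 18$)
$L{\left(Z \right)} = -30 + 3 Z$ ($L{\left(Z \right)} = \frac{10 - Z}{\frac{1}{-3}} = \frac{10 - Z}{- \frac{1}{3}} = \left(10 - Z\right) \left(-3\right) = -30 + 3 Z$)
$L{\left(t \right)} \left(-23\right) = \left(-30 + 3 \cdot 18\right) \left(-23\right) = \left(-30 + 54\right) \left(-23\right) = 24 \left(-23\right) = -552$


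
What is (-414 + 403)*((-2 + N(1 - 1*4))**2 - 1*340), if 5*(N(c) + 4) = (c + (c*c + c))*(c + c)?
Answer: 68156/25 ≈ 2726.2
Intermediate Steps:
N(c) = -4 + 2*c*(c**2 + 2*c)/5 (N(c) = -4 + ((c + (c*c + c))*(c + c))/5 = -4 + ((c + (c**2 + c))*(2*c))/5 = -4 + ((c + (c + c**2))*(2*c))/5 = -4 + ((c**2 + 2*c)*(2*c))/5 = -4 + (2*c*(c**2 + 2*c))/5 = -4 + 2*c*(c**2 + 2*c)/5)
(-414 + 403)*((-2 + N(1 - 1*4))**2 - 1*340) = (-414 + 403)*((-2 + (-4 + 2*(1 - 1*4)**3/5 + 4*(1 - 1*4)**2/5))**2 - 1*340) = -11*((-2 + (-4 + 2*(1 - 4)**3/5 + 4*(1 - 4)**2/5))**2 - 340) = -11*((-2 + (-4 + (2/5)*(-3)**3 + (4/5)*(-3)**2))**2 - 340) = -11*((-2 + (-4 + (2/5)*(-27) + (4/5)*9))**2 - 340) = -11*((-2 + (-4 - 54/5 + 36/5))**2 - 340) = -11*((-2 - 38/5)**2 - 340) = -11*((-48/5)**2 - 340) = -11*(2304/25 - 340) = -11*(-6196/25) = 68156/25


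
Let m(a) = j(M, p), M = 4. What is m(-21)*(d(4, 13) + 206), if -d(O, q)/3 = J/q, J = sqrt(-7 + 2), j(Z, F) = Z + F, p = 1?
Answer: 1030 - 15*I*sqrt(5)/13 ≈ 1030.0 - 2.5801*I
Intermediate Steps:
j(Z, F) = F + Z
J = I*sqrt(5) (J = sqrt(-5) = I*sqrt(5) ≈ 2.2361*I)
m(a) = 5 (m(a) = 1 + 4 = 5)
d(O, q) = -3*I*sqrt(5)/q
m(-21)*(d(4, 13) + 206) = 5*(-3*I*sqrt(5)/13 + 206) = 5*(206 - 3*I*sqrt(5)/13) = 1030 - 15*I*sqrt(5)/13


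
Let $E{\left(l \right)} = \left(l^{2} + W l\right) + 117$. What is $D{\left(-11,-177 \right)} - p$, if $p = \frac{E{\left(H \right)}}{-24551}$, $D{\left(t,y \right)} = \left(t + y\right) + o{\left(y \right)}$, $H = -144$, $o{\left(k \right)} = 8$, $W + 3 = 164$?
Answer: $- \frac{4421511}{24551} \approx -180.09$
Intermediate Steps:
$W = 161$ ($W = -3 + 164 = 161$)
$D{\left(t,y \right)} = 8 + t + y$ ($D{\left(t,y \right)} = \left(t + y\right) + 8 = 8 + t + y$)
$E{\left(l \right)} = 117 + l^{2} + 161 l$ ($E{\left(l \right)} = \left(l^{2} + 161 l\right) + 117 = 117 + l^{2} + 161 l$)
$p = \frac{2331}{24551}$ ($p = \frac{117 + \left(-144\right)^{2} + 161 \left(-144\right)}{-24551} = \left(117 + 20736 - 23184\right) \left(- \frac{1}{24551}\right) = \left(-2331\right) \left(- \frac{1}{24551}\right) = \frac{2331}{24551} \approx 0.094945$)
$D{\left(-11,-177 \right)} - p = \left(8 - 11 - 177\right) - \frac{2331}{24551} = -180 - \frac{2331}{24551} = - \frac{4421511}{24551}$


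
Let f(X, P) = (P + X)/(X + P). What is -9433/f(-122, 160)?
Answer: -9433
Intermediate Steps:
f(X, P) = 1 (f(X, P) = (P + X)/(P + X) = 1)
-9433/f(-122, 160) = -9433/1 = -9433*1 = -9433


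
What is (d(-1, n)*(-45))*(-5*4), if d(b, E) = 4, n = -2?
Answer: 3600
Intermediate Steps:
(d(-1, n)*(-45))*(-5*4) = (4*(-45))*(-5*4) = -180*(-20) = 3600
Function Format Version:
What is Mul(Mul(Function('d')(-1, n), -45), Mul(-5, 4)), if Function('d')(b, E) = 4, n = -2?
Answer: 3600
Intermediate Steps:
Mul(Mul(Function('d')(-1, n), -45), Mul(-5, 4)) = Mul(Mul(4, -45), Mul(-5, 4)) = Mul(-180, -20) = 3600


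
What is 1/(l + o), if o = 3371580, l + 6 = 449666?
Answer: 1/3821240 ≈ 2.6170e-7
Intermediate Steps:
l = 449660 (l = -6 + 449666 = 449660)
1/(l + o) = 1/(449660 + 3371580) = 1/3821240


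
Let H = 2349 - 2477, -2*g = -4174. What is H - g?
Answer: -2215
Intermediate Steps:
g = 2087 (g = -½*(-4174) = 2087)
H = -128
H - g = -128 - 1*2087 = -128 - 2087 = -2215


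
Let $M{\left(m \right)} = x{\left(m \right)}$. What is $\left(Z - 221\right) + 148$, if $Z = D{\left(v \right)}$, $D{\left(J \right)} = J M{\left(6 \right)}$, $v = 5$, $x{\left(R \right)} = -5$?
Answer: $-98$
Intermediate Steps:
$M{\left(m \right)} = -5$
$D{\left(J \right)} = - 5 J$ ($D{\left(J \right)} = J \left(-5\right) = - 5 J$)
$Z = -25$ ($Z = \left(-5\right) 5 = -25$)
$\left(Z - 221\right) + 148 = \left(-25 - 221\right) + 148 = -246 + 148 = -98$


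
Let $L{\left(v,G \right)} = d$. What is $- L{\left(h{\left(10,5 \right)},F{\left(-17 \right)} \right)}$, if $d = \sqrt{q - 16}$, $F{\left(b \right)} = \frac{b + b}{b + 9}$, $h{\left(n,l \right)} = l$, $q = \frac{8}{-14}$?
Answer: $- \frac{2 i \sqrt{203}}{7} \approx - 4.0708 i$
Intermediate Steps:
$q = - \frac{4}{7}$ ($q = 8 \left(- \frac{1}{14}\right) = - \frac{4}{7} \approx -0.57143$)
$F{\left(b \right)} = \frac{2 b}{9 + b}$
$d = \frac{2 i \sqrt{203}}{7}$ ($d = \sqrt{- \frac{4}{7} - 16} = \sqrt{- \frac{116}{7}} = \frac{2 i \sqrt{203}}{7} \approx 4.0708 i$)
$L{\left(v,G \right)} = \frac{2 i \sqrt{203}}{7}$
$- L{\left(h{\left(10,5 \right)},F{\left(-17 \right)} \right)} = - \frac{2 i \sqrt{203}}{7}$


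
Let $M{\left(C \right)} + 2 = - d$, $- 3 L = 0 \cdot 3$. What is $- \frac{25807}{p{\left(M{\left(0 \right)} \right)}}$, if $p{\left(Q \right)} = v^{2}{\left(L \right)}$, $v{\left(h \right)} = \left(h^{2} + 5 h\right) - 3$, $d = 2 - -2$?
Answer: $- \frac{25807}{9} \approx -2867.4$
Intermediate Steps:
$d = 4$ ($d = 2 + 2 = 4$)
$L = 0$ ($L = - \frac{0 \cdot 3}{3} = \left(- \frac{1}{3}\right) 0 = 0$)
$v{\left(h \right)} = -3 + h^{2} + 5 h$
$M{\left(C \right)} = -6$ ($M{\left(C \right)} = -2 - 4 = -6$)
$p{\left(Q \right)} = 9$ ($p{\left(Q \right)} = \left(-3 + 0^{2} + 5 \cdot 0\right)^{2} = \left(-3 + 0 + 0\right)^{2} = \left(-3\right)^{2} = 9$)
$- \frac{25807}{p{\left(M{\left(0 \right)} \right)}} = - \frac{25807}{9}$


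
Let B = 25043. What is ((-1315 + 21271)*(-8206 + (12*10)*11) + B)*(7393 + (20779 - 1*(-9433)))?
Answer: -5166625144665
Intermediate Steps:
((-1315 + 21271)*(-8206 + (12*10)*11) + B)*(7393 + (20779 - 1*(-9433))) = ((-1315 + 21271)*(-8206 + (12*10)*11) + 25043)*(7393 + (20779 - 1*(-9433))) = (19956*(-8206 + 120*11) + 25043)*(7393 + (20779 + 9433)) = (19956*(-8206 + 1320) + 25043)*(7393 + 30212) = (19956*(-6886) + 25043)*37605 = (-137417016 + 25043)*37605 = -137391973*37605 = -5166625144665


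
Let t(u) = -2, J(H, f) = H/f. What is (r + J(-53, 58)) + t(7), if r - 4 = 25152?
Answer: 1458879/58 ≈ 25153.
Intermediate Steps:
r = 25156 (r = 4 + 25152 = 25156)
(r + J(-53, 58)) + t(7) = (25156 - 53/58) - 2 = 1458995/58 - 2 = 1458879/58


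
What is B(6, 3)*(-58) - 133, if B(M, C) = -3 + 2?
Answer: -75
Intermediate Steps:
B(M, C) = -1
B(6, 3)*(-58) - 133 = -1*(-58) - 133 = 58 - 133 = -75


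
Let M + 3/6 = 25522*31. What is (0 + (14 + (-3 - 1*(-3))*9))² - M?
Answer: -1581971/2 ≈ -7.9099e+5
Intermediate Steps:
M = 1582363/2 (M = -½ + 25522*31 = -½ + 791182 = 1582363/2 ≈ 7.9118e+5)
(0 + (14 + (-3 - 1*(-3))*9))² - M = (0 + (14 + (-3 - 1*(-3))*9))² - 1*1582363/2 = (0 + (14 + (-3 + 3)*9))² - 1582363/2 = (0 + (14 + 0*9))² - 1582363/2 = (0 + (14 + 0))² - 1582363/2 = (0 + 14)² - 1582363/2 = 14² - 1582363/2 = 196 - 1582363/2 = -1581971/2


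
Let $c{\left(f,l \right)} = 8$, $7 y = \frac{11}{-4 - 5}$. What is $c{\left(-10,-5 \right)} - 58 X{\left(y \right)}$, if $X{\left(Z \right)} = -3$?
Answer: $182$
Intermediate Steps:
$y = - \frac{11}{63}$ ($y = \frac{11 \frac{1}{-4 - 5}}{7} = \frac{11 \frac{1}{-9}}{7} = \frac{11 \left(- \frac{1}{9}\right)}{7} = \frac{1}{7} \left(- \frac{11}{9}\right) = - \frac{11}{63} \approx -0.1746$)
$c{\left(-10,-5 \right)} - 58 X{\left(y \right)} = 8 - -174 = 8 + 174 = 182$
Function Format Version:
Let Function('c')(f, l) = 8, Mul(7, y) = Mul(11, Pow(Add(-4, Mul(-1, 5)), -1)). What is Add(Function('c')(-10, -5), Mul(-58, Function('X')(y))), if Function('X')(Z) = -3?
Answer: 182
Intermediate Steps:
y = Rational(-11, 63) (y = Mul(Rational(1, 7), Mul(11, Pow(Add(-4, Mul(-1, 5)), -1))) = Mul(Rational(1, 7), Mul(11, Pow(Add(-4, -5), -1))) = Mul(Rational(1, 7), Mul(11, Pow(-9, -1))) = Mul(Rational(1, 7), Mul(11, Rational(-1, 9))) = Mul(Rational(1, 7), Rational(-11, 9)) = Rational(-11, 63) ≈ -0.17460)
Add(Function('c')(-10, -5), Mul(-58, Function('X')(y))) = Add(8, Mul(-58, -3)) = Add(8, 174) = 182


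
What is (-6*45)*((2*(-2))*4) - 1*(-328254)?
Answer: 332574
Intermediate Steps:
(-6*45)*((2*(-2))*4) - 1*(-328254) = -(-1080)*4 + 328254 = -270*(-16) + 328254 = 4320 + 328254 = 332574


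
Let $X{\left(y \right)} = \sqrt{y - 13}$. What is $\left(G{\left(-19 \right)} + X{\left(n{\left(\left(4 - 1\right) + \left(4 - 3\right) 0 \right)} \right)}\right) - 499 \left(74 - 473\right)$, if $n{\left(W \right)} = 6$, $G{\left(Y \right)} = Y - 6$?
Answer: $199076 + i \sqrt{7} \approx 1.9908 \cdot 10^{5} + 2.6458 i$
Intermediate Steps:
$G{\left(Y \right)} = -6 + Y$
$X{\left(y \right)} = \sqrt{-13 + y}$
$\left(G{\left(-19 \right)} + X{\left(n{\left(\left(4 - 1\right) + \left(4 - 3\right) 0 \right)} \right)}\right) - 499 \left(74 - 473\right) = \left(\left(-6 - 19\right) + \sqrt{-13 + 6}\right) - 499 \left(74 - 473\right) = \left(-25 + \sqrt{-7}\right) - -199101 = \left(-25 + i \sqrt{7}\right) + 199101 = 199076 + i \sqrt{7}$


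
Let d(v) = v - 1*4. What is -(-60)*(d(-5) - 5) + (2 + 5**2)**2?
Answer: -111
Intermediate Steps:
d(v) = -4 + v (d(v) = v - 4 = -4 + v)
-(-60)*(d(-5) - 5) + (2 + 5**2)**2 = -(-60)*((-4 - 5) - 5) + (2 + 5**2)**2 = -(-60)*(-9 - 5) + (2 + 25)**2 = -(-60)*(-14) + 27**2 = -12*70 + 729 = -840 + 729 = -111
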